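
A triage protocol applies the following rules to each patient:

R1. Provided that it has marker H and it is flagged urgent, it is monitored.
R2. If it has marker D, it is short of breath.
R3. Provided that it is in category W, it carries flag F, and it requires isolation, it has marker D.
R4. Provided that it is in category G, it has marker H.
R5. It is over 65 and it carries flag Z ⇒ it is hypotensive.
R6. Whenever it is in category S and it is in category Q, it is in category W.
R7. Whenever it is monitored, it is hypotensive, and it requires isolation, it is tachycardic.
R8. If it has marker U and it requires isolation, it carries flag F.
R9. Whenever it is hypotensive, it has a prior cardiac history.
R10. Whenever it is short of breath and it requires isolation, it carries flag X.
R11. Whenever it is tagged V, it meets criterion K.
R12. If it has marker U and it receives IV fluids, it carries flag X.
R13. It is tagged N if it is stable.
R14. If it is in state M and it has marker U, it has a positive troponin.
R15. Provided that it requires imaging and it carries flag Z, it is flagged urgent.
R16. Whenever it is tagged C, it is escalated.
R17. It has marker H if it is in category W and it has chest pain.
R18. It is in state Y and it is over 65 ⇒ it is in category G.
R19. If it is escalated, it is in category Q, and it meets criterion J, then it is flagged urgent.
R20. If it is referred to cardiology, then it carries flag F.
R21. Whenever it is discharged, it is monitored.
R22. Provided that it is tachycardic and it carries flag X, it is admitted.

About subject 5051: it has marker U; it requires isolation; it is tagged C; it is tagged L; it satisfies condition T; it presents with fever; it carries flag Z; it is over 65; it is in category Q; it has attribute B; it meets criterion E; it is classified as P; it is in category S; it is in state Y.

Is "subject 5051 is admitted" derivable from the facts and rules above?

No

Forward chaining from the given facts derives: is hypotensive, is in category W, carries flag F, has a prior cardiac history, is escalated, is in category G, has marker D, has marker H, is short of breath, carries flag X.
The only rule concluding "it is admitted" is R22, which needs "it is tachycardic"; that is never established.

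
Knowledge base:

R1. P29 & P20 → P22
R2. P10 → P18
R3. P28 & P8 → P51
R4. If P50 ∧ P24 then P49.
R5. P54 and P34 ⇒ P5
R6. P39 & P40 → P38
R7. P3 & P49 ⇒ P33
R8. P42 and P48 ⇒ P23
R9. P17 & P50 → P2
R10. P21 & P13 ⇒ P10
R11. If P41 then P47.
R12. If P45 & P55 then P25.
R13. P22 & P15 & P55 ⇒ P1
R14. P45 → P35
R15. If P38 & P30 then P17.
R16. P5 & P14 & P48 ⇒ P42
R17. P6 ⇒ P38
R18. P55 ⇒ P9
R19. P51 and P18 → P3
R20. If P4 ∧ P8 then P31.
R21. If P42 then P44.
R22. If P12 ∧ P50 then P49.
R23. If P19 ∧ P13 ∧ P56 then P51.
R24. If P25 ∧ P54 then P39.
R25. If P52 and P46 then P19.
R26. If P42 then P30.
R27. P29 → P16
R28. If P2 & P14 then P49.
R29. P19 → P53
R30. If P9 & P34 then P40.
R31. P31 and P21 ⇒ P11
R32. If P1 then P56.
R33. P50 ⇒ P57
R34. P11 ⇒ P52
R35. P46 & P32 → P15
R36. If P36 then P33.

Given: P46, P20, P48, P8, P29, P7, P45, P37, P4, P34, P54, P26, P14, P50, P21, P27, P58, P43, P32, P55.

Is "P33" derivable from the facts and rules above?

Forward chaining from the given facts derives: P22, P5, P25, P35, P42, P9, P31, P44, P39, P30, P16, P40, P11, P57, P52, P15, P38, P23, P1, P17, P19, P53, P56, P2, P49.
Rules concluding P33: R7 needs P3; R36 needs P36 — none of these are established.

No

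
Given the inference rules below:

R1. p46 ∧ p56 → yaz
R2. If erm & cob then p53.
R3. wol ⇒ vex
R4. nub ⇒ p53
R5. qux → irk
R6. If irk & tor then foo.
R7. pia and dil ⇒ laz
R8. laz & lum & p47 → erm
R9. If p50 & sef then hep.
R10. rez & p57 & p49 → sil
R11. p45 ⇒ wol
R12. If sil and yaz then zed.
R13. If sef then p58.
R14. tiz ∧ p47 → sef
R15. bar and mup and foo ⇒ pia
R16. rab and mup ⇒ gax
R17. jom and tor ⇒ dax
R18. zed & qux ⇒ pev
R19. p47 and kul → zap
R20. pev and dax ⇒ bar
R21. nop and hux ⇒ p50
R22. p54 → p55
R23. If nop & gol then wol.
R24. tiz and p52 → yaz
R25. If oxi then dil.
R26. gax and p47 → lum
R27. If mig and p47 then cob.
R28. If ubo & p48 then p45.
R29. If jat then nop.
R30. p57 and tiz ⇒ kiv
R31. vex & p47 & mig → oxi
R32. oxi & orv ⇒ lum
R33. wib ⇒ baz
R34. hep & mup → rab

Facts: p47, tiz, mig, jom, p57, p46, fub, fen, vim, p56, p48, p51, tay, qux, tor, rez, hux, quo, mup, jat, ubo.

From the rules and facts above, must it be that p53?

Forward chaining from the given facts derives: yaz, irk, foo, sef, dax, cob, p45, nop, kiv, wol, p58, p50, vex, hep, oxi, rab, gax, dil, lum.
Rules concluding p53: R2 needs erm; R4 needs nub — none of these are established.

No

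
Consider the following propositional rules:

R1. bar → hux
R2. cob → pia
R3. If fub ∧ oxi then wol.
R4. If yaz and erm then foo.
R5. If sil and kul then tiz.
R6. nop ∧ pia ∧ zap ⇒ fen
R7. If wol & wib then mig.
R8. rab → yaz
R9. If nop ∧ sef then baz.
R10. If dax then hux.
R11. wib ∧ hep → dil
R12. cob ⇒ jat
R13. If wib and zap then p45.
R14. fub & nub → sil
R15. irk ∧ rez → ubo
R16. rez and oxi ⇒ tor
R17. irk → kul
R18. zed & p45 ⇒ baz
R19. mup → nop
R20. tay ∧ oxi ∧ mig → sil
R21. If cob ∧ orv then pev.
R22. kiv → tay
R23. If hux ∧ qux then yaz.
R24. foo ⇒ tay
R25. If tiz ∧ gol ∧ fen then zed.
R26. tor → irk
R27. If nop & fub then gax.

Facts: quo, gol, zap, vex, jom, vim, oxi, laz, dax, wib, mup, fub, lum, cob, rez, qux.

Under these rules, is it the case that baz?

No

Forward chaining from the given facts derives: pia, wol, mig, hux, jat, p45, tor, nop, yaz, irk, gax, fen, ubo, kul.
Rules concluding baz: R9 needs sef; R18 needs zed — none of these are established.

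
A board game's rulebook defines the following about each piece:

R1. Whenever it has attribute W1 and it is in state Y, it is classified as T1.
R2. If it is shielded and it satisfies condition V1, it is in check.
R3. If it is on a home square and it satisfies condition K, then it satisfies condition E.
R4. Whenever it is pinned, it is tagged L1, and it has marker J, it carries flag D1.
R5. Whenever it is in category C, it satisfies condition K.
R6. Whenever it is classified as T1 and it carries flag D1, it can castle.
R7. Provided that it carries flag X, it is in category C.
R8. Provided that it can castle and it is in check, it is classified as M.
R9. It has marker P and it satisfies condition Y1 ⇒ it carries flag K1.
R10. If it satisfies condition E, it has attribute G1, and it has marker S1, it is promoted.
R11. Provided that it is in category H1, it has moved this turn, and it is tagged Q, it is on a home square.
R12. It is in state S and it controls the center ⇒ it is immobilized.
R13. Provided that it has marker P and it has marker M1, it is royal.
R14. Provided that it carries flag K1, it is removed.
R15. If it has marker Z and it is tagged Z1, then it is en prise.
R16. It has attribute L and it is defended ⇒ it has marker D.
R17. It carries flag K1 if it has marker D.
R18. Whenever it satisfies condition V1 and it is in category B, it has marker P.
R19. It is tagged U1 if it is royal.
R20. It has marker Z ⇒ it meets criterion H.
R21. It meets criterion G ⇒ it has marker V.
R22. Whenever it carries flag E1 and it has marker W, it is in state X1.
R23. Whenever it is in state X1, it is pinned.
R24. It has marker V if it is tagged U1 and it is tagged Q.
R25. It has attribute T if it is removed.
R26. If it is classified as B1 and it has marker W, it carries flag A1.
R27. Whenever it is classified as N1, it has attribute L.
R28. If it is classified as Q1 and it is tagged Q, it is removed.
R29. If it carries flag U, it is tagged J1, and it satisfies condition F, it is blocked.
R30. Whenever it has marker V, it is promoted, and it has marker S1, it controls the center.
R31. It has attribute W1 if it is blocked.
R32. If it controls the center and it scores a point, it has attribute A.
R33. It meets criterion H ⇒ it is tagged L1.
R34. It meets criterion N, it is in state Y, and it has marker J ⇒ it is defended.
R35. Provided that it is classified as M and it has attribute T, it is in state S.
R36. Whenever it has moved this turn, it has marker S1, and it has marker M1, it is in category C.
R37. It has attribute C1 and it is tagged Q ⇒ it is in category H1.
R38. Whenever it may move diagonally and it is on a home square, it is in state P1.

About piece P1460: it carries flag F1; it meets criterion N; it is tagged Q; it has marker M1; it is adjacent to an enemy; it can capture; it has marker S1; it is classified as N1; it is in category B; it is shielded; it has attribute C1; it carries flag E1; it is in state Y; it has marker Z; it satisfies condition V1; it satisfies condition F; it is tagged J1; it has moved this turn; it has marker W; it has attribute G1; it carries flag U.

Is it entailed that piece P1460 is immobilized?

No

Forward chaining from the given facts derives: is in check, has marker P, meets criterion H, is in state X1, is pinned, has attribute L, is blocked, has attribute W1, is tagged L1, is in category C, is in category H1, is classified as T1, satisfies condition K, is on a home square, is royal, is tagged U1, has marker V, satisfies condition E, is promoted, controls the center.
The only rule concluding "it is immobilized" is R12, which needs "it is in state S"; that is never established.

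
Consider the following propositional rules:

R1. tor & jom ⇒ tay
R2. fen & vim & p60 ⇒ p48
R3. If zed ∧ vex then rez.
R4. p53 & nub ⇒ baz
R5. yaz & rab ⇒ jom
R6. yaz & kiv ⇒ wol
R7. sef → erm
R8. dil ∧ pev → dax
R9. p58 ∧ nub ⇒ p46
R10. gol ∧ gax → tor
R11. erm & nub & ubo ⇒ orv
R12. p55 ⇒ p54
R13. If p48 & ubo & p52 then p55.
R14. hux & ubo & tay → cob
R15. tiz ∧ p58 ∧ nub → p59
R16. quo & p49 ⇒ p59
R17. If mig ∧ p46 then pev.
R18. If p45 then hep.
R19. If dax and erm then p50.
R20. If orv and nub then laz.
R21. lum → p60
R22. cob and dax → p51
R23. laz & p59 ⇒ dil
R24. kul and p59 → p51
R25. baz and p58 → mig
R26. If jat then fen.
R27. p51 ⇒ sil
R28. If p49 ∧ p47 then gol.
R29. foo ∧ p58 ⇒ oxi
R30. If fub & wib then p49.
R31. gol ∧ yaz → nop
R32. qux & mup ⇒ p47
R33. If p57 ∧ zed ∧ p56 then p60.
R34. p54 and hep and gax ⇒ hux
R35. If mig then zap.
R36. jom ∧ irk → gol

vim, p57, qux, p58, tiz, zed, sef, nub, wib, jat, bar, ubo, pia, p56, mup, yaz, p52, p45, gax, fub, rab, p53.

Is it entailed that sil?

Yes

baz  (by R4: p53, nub)
jom  (by R5: yaz, rab)
erm  (by R7: sef)
p46  (by R9: p58, nub)
orv  (by R11: erm, nub, ubo)
p59  (by R15: tiz, p58, nub)
hep  (by R18: p45)
laz  (by R20: orv, nub)
dil  (by R23: laz, p59)
mig  (by R25: baz, p58)
fen  (by R26: jat)
p49  (by R30: fub, wib)
p47  (by R32: qux, mup)
p60  (by R33: p57, zed, p56)
p48  (by R2: fen, vim, p60)
p55  (by R13: p48, ubo, p52)
pev  (by R17: mig, p46)
gol  (by R28: p49, p47)
dax  (by R8: dil, pev)
tor  (by R10: gol, gax)
p54  (by R12: p55)
hux  (by R34: p54, hep, gax)
tay  (by R1: tor, jom)
cob  (by R14: hux, ubo, tay)
p51  (by R22: cob, dax)
sil  (by R27: p51)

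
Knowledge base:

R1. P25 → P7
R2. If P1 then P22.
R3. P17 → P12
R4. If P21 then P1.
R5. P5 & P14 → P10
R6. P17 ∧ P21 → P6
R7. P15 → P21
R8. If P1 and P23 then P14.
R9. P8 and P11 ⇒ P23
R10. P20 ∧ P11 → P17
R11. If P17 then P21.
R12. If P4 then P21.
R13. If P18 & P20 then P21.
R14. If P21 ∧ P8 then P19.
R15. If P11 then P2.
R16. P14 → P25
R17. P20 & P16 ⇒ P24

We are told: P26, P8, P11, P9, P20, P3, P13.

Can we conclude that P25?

Yes

P23  (by R9: P8, P11)
P17  (by R10: P20, P11)
P21  (by R11: P17)
P1  (by R4: P21)
P14  (by R8: P1, P23)
P25  (by R16: P14)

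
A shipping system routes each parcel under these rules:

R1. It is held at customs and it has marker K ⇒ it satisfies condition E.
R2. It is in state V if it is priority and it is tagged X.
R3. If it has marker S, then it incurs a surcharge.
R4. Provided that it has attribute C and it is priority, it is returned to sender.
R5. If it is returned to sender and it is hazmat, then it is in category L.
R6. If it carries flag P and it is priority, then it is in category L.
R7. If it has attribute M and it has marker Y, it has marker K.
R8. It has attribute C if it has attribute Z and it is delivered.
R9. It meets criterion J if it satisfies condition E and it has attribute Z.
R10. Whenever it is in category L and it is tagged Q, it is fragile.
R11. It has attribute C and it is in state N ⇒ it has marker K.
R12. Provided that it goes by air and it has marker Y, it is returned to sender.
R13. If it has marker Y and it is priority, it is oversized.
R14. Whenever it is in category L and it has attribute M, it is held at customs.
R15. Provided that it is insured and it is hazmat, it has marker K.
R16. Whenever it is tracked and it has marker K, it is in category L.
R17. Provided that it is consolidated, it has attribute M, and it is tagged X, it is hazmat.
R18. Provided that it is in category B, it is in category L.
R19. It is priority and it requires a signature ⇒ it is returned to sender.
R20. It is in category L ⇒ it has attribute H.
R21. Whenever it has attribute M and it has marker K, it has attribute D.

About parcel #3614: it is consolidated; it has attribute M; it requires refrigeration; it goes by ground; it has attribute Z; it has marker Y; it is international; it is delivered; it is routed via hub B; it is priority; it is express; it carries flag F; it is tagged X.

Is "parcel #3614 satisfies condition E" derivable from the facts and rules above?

Yes

By R7 (it has attribute M, it has marker Y): it has marker K.
By R8 (it has attribute Z, it is delivered): it has attribute C.
By R17 (it is consolidated, it has attribute M, it is tagged X): it is hazmat.
By R4 (it has attribute C, it is priority): it is returned to sender.
By R5 (it is returned to sender, it is hazmat): it is in category L.
By R14 (it is in category L, it has attribute M): it is held at customs.
By R1 (it is held at customs, it has marker K): it satisfies condition E.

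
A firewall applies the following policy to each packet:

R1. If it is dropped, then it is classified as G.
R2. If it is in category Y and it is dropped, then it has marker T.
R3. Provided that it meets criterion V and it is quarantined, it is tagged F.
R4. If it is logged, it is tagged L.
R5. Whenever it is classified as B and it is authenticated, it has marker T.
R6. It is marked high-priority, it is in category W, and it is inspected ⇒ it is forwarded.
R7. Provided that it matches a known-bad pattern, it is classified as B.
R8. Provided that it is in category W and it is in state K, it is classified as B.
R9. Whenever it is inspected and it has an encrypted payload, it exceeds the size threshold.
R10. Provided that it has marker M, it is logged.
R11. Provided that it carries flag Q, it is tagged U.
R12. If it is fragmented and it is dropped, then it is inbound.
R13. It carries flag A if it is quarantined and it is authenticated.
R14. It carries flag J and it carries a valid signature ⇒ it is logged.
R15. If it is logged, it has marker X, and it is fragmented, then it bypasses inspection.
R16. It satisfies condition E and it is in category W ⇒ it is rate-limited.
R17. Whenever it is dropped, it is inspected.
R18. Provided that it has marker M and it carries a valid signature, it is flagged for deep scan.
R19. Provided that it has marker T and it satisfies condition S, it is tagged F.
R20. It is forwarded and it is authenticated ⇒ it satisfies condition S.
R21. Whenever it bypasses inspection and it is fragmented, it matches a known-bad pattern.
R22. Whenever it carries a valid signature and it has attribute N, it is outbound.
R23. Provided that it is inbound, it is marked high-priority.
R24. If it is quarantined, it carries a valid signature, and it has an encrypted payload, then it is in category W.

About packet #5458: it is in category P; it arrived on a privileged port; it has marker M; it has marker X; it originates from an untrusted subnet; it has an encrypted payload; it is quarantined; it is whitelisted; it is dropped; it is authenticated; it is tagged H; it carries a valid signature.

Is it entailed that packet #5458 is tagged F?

No

Forward chaining from the given facts derives: is classified as G, is logged, carries flag A, is inspected, is flagged for deep scan, is in category W, is tagged L, exceeds the size threshold.
Rules concluding "it is tagged F": R3 needs "it meets criterion V"; R19 needs "it has marker T" — none of these are established.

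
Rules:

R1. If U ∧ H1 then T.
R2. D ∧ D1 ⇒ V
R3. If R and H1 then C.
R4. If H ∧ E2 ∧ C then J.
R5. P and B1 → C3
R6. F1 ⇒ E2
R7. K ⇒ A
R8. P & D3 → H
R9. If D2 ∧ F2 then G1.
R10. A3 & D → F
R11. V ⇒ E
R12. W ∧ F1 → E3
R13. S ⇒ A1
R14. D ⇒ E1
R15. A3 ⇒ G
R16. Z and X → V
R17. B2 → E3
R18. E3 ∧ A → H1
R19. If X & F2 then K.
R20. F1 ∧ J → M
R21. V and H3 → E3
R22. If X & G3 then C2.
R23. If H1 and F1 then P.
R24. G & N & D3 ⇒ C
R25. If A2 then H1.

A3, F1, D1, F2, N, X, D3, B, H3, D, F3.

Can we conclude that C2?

Forward chaining from the given facts derives: V, E2, F, E, E1, G, K, E3, C, A, H1, P, H, J, M.
The only rule concluding C2 is R22, which needs G3; that is never established.

No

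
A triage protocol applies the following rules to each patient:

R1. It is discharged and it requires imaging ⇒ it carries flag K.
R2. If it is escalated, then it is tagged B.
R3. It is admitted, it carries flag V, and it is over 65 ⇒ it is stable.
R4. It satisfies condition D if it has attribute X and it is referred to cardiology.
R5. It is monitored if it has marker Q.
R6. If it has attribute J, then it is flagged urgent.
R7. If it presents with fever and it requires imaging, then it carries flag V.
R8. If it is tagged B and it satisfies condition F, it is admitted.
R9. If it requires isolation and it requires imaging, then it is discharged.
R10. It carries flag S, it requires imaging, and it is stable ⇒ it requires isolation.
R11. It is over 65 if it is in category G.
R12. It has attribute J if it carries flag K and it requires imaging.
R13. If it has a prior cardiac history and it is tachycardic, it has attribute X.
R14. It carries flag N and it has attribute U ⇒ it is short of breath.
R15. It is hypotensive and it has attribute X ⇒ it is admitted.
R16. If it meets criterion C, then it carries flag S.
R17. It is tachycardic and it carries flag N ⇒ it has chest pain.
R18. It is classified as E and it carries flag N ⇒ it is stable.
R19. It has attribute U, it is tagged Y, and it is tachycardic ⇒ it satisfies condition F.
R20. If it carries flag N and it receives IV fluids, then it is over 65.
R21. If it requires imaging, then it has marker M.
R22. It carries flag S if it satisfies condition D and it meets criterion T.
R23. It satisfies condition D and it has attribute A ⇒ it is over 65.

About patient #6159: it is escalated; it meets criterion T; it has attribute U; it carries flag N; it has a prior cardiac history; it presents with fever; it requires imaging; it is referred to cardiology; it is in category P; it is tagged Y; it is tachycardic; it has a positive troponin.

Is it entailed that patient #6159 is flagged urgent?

Forward chaining from the given facts derives: is tagged B, carries flag V, has attribute X, is short of breath, has chest pain, satisfies condition F, has marker M, satisfies condition D, is admitted, carries flag S.
The only rule concluding "it is flagged urgent" is R6, which needs "it has attribute J"; that is never established.

No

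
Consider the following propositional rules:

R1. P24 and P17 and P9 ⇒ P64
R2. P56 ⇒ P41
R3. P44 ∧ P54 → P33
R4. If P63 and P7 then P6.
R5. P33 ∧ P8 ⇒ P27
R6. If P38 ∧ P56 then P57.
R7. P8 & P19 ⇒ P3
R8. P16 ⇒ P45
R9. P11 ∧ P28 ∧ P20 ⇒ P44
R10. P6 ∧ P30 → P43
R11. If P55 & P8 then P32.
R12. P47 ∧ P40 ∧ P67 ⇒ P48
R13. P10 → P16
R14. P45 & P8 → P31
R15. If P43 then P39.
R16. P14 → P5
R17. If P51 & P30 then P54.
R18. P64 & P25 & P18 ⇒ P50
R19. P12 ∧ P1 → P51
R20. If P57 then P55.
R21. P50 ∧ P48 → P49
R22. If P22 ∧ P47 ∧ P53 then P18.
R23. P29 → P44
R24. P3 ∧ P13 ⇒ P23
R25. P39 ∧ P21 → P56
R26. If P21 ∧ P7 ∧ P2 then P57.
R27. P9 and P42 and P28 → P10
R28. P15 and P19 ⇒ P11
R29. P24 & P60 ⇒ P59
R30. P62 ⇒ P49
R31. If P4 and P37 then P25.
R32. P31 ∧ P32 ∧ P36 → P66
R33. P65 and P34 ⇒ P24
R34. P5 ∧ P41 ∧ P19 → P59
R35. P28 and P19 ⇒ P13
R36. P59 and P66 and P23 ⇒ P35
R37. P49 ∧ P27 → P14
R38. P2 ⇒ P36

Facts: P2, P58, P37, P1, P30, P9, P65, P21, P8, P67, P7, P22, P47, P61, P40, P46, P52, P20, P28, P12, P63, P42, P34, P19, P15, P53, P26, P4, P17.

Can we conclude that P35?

Yes

P6  (by R4: P63, P7)
P3  (by R7: P8, P19)
P43  (by R10: P6, P30)
P48  (by R12: P47, P40, P67)
P39  (by R15: P43)
P51  (by R19: P12, P1)
P18  (by R22: P22, P47, P53)
P56  (by R25: P39, P21)
P57  (by R26: P21, P7, P2)
P10  (by R27: P9, P42, P28)
P11  (by R28: P15, P19)
P25  (by R31: P4, P37)
P24  (by R33: P65, P34)
P13  (by R35: P28, P19)
P36  (by R38: P2)
P64  (by R1: P24, P17, P9)
P41  (by R2: P56)
P44  (by R9: P11, P28, P20)
P16  (by R13: P10)
P54  (by R17: P51, P30)
P50  (by R18: P64, P25, P18)
P55  (by R20: P57)
P49  (by R21: P50, P48)
P23  (by R24: P3, P13)
P33  (by R3: P44, P54)
P27  (by R5: P33, P8)
P45  (by R8: P16)
P32  (by R11: P55, P8)
P31  (by R14: P45, P8)
P66  (by R32: P31, P32, P36)
P14  (by R37: P49, P27)
P5  (by R16: P14)
P59  (by R34: P5, P41, P19)
P35  (by R36: P59, P66, P23)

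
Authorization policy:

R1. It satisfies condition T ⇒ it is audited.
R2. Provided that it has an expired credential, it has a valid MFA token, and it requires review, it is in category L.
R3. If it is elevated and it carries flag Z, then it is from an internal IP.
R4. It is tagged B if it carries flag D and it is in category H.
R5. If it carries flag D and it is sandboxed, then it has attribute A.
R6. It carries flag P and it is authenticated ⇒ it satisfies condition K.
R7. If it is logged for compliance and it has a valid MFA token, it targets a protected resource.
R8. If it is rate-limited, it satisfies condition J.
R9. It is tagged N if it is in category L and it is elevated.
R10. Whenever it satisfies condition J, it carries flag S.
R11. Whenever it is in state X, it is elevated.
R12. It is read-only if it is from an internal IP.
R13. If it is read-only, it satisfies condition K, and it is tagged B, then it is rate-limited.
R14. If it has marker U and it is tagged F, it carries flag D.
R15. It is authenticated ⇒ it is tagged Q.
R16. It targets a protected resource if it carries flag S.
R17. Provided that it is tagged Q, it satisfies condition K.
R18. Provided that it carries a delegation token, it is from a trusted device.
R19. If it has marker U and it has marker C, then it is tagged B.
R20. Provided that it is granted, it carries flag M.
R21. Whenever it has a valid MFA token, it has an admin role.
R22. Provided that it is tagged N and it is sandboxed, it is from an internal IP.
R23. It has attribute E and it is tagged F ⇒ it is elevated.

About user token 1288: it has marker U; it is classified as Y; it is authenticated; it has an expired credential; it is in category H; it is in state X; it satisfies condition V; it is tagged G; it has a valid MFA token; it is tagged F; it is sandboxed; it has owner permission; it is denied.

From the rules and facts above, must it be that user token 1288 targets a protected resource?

No

Forward chaining from the given facts derives: is elevated, carries flag D, is tagged Q, satisfies condition K, has an admin role, is tagged B, has attribute A.
Rules concluding "it targets a protected resource": R7 needs "it is logged for compliance"; R16 needs "it carries flag S" — none of these are established.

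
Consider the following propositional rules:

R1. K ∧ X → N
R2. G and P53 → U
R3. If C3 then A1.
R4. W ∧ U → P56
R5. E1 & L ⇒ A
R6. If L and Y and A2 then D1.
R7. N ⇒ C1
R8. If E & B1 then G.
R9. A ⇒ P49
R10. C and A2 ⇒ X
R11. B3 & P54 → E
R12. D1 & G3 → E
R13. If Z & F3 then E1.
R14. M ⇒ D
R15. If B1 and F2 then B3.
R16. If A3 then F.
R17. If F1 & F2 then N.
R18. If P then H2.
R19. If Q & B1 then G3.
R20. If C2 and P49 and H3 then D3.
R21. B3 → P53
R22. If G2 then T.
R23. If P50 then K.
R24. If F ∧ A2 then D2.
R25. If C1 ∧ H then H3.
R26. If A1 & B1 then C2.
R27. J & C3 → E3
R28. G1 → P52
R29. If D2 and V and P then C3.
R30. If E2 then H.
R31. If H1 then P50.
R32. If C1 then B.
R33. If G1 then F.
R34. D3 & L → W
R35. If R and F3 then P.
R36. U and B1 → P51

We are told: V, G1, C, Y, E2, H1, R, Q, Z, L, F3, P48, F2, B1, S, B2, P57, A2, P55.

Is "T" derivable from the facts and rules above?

No

Forward chaining from the given facts derives: D1, X, E1, B3, G3, P53, P52, H, P50, F, P, A, P49, E, H2, K, D2, C3, N, A1, C1, G, H3, C2, B, U, D3, W, P51, P56.
The only rule concluding T is R22, which needs G2; that is never established.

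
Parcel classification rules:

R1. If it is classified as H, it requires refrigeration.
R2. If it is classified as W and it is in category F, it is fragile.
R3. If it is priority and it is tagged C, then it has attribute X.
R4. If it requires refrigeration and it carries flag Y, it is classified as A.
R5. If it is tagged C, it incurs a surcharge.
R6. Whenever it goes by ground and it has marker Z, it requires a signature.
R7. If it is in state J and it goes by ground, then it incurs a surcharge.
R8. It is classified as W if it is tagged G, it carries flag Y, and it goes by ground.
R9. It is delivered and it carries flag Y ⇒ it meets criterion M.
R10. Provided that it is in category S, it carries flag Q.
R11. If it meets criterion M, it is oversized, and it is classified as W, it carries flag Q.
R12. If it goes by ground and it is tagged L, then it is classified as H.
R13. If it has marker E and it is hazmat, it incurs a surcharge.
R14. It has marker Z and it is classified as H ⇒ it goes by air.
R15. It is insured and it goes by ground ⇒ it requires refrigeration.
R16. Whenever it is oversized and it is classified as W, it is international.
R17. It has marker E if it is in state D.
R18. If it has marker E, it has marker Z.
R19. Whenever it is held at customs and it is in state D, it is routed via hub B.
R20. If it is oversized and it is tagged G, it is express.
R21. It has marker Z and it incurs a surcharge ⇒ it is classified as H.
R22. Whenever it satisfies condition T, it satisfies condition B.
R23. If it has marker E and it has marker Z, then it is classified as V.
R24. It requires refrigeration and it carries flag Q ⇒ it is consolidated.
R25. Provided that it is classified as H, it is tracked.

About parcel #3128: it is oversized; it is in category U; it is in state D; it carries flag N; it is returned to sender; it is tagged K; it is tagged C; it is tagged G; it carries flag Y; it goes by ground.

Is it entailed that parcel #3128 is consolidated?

No

Forward chaining from the given facts derives: incurs a surcharge, is classified as W, is international, has marker E, has marker Z, is express, is classified as H, is classified as V, is tracked, requires refrigeration, is classified as A, requires a signature, goes by air.
The only rule concluding "it is consolidated" is R24, which needs "it carries flag Q"; that is never established.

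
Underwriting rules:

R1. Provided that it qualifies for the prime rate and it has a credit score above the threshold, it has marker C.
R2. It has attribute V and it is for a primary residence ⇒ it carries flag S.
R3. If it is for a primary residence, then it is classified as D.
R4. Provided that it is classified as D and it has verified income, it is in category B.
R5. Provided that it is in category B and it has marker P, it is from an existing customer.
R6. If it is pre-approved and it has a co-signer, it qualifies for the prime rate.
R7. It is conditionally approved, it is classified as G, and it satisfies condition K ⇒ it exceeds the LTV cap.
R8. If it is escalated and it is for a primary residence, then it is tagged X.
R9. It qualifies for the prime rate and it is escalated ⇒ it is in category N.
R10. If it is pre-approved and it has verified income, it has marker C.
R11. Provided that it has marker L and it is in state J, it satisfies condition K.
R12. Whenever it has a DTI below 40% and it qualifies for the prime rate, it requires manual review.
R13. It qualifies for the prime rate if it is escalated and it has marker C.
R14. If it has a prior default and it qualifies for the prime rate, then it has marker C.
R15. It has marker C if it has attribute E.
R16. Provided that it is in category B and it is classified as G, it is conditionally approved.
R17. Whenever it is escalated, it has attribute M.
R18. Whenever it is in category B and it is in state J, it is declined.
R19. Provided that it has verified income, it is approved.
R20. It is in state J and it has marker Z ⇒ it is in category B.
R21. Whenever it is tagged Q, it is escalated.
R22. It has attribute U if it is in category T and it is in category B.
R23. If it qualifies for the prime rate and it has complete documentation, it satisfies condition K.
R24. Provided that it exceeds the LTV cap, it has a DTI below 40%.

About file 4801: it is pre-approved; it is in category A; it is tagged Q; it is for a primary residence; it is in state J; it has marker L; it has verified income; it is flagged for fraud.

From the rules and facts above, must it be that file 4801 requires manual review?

No

Forward chaining from the given facts derives: is classified as D, is in category B, has marker C, satisfies condition K, is declined, is approved, is escalated, is tagged X, qualifies for the prime rate, has attribute M, is in category N.
The only rule concluding "it requires manual review" is R12, which needs "it has a DTI below 40%"; that is never established.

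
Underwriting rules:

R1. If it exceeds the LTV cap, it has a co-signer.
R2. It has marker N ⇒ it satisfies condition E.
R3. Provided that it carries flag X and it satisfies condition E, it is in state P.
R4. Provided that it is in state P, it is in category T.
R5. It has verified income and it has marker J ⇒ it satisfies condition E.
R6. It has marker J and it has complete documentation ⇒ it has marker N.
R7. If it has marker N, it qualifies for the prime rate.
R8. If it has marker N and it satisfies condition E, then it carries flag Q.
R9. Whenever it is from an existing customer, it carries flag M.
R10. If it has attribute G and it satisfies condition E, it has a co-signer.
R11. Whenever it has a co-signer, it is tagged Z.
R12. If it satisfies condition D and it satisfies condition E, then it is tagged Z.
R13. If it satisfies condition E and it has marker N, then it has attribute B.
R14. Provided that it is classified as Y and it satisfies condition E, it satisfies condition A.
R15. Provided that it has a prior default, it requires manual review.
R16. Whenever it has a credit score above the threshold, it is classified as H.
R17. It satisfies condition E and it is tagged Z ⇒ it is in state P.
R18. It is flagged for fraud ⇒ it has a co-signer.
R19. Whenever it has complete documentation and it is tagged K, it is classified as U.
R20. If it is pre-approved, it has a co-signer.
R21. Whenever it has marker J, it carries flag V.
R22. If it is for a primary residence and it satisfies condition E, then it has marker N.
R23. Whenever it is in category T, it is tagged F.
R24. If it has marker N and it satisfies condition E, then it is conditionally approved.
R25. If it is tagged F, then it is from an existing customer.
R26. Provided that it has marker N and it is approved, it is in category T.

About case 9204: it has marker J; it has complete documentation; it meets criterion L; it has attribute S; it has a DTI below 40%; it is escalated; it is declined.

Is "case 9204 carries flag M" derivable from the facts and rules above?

No

Forward chaining from the given facts derives: has marker N, qualifies for the prime rate, carries flag V, satisfies condition E, carries flag Q, has attribute B, is conditionally approved.
The only rule concluding "it carries flag M" is R9, which needs "it is from an existing customer"; that is never established.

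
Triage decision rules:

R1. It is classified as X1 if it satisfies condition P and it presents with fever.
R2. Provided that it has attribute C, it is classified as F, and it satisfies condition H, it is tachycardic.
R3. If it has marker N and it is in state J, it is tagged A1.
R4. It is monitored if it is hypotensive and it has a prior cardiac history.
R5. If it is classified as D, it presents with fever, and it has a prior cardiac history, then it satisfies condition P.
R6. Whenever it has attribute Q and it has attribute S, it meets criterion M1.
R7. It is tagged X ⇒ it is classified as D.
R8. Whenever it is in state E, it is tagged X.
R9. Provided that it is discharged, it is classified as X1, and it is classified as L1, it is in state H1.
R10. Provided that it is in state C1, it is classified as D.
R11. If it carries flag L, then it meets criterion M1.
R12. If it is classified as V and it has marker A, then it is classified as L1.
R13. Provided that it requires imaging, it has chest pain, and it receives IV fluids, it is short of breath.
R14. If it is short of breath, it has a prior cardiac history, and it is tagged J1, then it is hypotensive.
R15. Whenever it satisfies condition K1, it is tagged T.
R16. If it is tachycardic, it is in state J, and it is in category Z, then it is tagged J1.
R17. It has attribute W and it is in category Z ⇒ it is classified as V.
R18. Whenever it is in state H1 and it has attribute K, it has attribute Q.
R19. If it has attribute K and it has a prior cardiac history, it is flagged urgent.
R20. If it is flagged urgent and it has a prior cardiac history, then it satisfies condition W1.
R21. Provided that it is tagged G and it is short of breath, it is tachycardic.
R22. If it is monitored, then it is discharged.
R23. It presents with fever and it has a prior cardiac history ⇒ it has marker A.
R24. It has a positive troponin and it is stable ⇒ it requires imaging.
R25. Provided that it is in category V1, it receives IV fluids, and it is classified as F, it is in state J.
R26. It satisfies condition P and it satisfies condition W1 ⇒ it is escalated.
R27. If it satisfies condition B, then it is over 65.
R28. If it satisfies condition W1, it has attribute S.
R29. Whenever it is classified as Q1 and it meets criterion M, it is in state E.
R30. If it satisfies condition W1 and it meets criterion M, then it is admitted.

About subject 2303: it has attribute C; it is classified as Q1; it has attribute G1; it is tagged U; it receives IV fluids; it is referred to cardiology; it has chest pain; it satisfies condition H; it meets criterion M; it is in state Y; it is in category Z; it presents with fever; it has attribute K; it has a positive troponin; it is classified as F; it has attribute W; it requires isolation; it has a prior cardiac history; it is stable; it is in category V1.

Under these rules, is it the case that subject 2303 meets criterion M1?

Yes

By R2 (it has attribute C, it is classified as F, it satisfies condition H): it is tachycardic.
By R17 (it has attribute W, it is in category Z): it is classified as V.
By R19 (it has attribute K, it has a prior cardiac history): it is flagged urgent.
By R20 (it is flagged urgent, it has a prior cardiac history): it satisfies condition W1.
By R23 (it presents with fever, it has a prior cardiac history): it has marker A.
By R24 (it has a positive troponin, it is stable): it requires imaging.
By R25 (it is in category V1, it receives IV fluids, it is classified as F): it is in state J.
By R28 (it satisfies condition W1): it has attribute S.
By R29 (it is classified as Q1, it meets criterion M): it is in state E.
By R8 (it is in state E): it is tagged X.
By R12 (it is classified as V, it has marker A): it is classified as L1.
By R13 (it requires imaging, it has chest pain, it receives IV fluids): it is short of breath.
By R16 (it is tachycardic, it is in state J, it is in category Z): it is tagged J1.
By R7 (it is tagged X): it is classified as D.
By R14 (it is short of breath, it has a prior cardiac history, it is tagged J1): it is hypotensive.
By R4 (it is hypotensive, it has a prior cardiac history): it is monitored.
By R5 (it is classified as D, it presents with fever, it has a prior cardiac history): it satisfies condition P.
By R22 (it is monitored): it is discharged.
By R1 (it satisfies condition P, it presents with fever): it is classified as X1.
By R9 (it is discharged, it is classified as X1, it is classified as L1): it is in state H1.
By R18 (it is in state H1, it has attribute K): it has attribute Q.
By R6 (it has attribute Q, it has attribute S): it meets criterion M1.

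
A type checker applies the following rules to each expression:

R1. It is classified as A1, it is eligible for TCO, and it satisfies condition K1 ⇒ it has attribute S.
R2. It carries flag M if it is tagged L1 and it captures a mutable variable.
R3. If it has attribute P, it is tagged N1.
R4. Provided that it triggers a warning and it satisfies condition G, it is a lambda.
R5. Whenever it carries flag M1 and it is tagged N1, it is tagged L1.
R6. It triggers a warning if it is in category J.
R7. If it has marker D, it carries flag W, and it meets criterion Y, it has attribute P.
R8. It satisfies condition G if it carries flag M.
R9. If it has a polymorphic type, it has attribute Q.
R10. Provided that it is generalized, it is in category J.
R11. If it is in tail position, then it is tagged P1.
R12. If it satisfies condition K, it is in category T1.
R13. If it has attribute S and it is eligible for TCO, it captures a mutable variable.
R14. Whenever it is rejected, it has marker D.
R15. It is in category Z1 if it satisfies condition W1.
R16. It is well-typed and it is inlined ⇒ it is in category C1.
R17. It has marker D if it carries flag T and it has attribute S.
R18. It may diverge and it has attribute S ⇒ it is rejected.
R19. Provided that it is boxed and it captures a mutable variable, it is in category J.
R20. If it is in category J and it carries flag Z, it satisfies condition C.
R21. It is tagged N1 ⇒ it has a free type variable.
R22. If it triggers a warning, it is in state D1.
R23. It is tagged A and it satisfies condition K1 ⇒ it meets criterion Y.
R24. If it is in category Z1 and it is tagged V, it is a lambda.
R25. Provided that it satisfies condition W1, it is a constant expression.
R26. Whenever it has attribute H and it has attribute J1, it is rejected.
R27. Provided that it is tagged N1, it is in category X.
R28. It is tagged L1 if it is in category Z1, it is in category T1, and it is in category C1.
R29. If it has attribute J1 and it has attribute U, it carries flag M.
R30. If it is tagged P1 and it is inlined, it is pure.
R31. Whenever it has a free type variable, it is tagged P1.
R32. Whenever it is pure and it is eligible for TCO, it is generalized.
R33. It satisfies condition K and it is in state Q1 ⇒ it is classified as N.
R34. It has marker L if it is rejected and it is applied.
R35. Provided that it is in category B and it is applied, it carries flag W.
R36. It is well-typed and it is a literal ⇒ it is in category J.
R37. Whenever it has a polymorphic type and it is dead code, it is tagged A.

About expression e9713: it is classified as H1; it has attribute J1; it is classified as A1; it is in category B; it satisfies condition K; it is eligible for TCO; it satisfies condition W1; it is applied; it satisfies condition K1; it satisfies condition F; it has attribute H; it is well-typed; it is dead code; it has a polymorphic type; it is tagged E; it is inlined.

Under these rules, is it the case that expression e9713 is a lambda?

By R1 (it is classified as A1, it is eligible for TCO, it satisfies condition K1): it has attribute S.
By R12 (it satisfies condition K): it is in category T1.
By R13 (it has attribute S, it is eligible for TCO): it captures a mutable variable.
By R15 (it satisfies condition W1): it is in category Z1.
By R16 (it is well-typed, it is inlined): it is in category C1.
By R26 (it has attribute H, it has attribute J1): it is rejected.
By R28 (it is in category Z1, it is in category T1, it is in category C1): it is tagged L1.
By R35 (it is in category B, it is applied): it carries flag W.
By R37 (it has a polymorphic type, it is dead code): it is tagged A.
By R2 (it is tagged L1, it captures a mutable variable): it carries flag M.
By R8 (it carries flag M): it satisfies condition G.
By R14 (it is rejected): it has marker D.
By R23 (it is tagged A, it satisfies condition K1): it meets criterion Y.
By R7 (it has marker D, it carries flag W, it meets criterion Y): it has attribute P.
By R3 (it has attribute P): it is tagged N1.
By R21 (it is tagged N1): it has a free type variable.
By R31 (it has a free type variable): it is tagged P1.
By R30 (it is tagged P1, it is inlined): it is pure.
By R32 (it is pure, it is eligible for TCO): it is generalized.
By R10 (it is generalized): it is in category J.
By R6 (it is in category J): it triggers a warning.
By R4 (it triggers a warning, it satisfies condition G): it is a lambda.

Yes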